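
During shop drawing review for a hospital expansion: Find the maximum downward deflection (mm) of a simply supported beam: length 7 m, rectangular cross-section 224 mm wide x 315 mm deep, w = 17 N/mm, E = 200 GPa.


I = 224 * 315^3 / 12 = 583443000.0 mm^4
L = 7000.0 mm, w = 17 N/mm, E = 200000.0 MPa
delta = 5 * w * L^4 / (384 * E * I)
= 5 * 17 * 7000.0^4 / (384 * 200000.0 * 583443000.0)
= 4.5546 mm

4.5546 mm


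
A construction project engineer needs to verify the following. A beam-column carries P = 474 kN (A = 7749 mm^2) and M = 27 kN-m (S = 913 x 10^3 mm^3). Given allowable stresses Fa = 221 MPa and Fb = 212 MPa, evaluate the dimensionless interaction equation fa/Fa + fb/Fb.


f_a = P / A = 474000.0 / 7749 = 61.1692 MPa
f_b = M / S = 27000000.0 / 913000.0 = 29.5728 MPa
Ratio = f_a / Fa + f_b / Fb
= 61.1692 / 221 + 29.5728 / 212
= 0.4163 (dimensionless)

0.4163 (dimensionless)


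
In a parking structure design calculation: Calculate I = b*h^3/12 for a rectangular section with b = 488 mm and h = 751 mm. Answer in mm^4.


I = b * h^3 / 12
= 488 * 751^3 / 12
= 488 * 423564751 / 12
= 17224966540.67 mm^4

17224966540.67 mm^4


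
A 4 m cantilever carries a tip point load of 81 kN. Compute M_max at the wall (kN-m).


For a cantilever with a point load at the free end:
M_max = P * L = 81 * 4 = 324 kN-m

324 kN-m


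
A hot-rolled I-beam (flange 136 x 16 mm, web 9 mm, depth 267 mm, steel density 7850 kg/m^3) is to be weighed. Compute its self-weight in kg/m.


A_flanges = 2 * 136 * 16 = 4352 mm^2
A_web = (267 - 2 * 16) * 9 = 2115 mm^2
A_total = 4352 + 2115 = 6467 mm^2 = 0.006467 m^2
Weight = rho * A = 7850 * 0.006467 = 50.7659 kg/m

50.7659 kg/m


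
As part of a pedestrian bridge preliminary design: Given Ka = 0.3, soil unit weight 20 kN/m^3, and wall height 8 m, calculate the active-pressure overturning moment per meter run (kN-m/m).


Pa = 0.5 * Ka * gamma * H^2
= 0.5 * 0.3 * 20 * 8^2
= 192.0 kN/m
Arm = H / 3 = 8 / 3 = 2.6667 m
Mo = Pa * arm = Pa * H / 3 = 192.0 * 8 / 3 = 512.0 kN-m/m

512.0 kN-m/m


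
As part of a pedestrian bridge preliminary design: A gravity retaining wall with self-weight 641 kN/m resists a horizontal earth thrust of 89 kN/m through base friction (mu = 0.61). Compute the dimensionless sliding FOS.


Resisting force = mu * W = 0.61 * 641 = 391.01 kN/m
FOS = Resisting / Driving = 391.01 / 89
= 4.3934 (dimensionless)

4.3934 (dimensionless)


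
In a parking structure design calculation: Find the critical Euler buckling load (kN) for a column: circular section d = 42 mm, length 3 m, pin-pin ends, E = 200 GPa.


I = pi * d^4 / 64 = 152745.02 mm^4
L = 3000.0 mm
P_cr = pi^2 * E * I / L^2
= 9.8696 * 200000.0 * 152745.02 / 3000.0^2
= 33500.73 N = 33.5007 kN

33.5007 kN


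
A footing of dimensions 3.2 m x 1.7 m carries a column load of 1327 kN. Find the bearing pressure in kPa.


A = 3.2 * 1.7 = 5.44 m^2
q = P / A = 1327 / 5.44
= 243.9338 kPa

243.9338 kPa


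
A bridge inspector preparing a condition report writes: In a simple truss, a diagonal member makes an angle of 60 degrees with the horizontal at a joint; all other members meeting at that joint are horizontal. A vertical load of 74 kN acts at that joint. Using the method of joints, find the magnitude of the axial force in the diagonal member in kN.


At the joint, only the diagonal has a vertical component, so vertical equilibrium gives:
F * sin(60) = 74
F = 74 / sin(60)
= 74 / 0.866025
= 85.45 kN

85.45 kN


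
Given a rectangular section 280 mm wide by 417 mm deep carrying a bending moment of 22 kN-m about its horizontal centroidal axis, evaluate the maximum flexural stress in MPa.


I = b * h^3 / 12 = 280 * 417^3 / 12 = 1691939970.0 mm^4
y = h / 2 = 417 / 2 = 208.5 mm
M = 22 kN-m = 22000000.0 N-mm
sigma = M * y / I = 22000000.0 * 208.5 / 1691939970.0
= 2.71 MPa

2.71 MPa


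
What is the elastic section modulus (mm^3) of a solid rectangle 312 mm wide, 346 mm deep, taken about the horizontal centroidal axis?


S = b * h^2 / 6
= 312 * 346^2 / 6
= 312 * 119716 / 6
= 6225232.0 mm^3

6225232.0 mm^3


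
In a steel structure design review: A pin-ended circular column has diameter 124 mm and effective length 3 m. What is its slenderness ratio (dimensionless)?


Radius of gyration r = d / 4 = 124 / 4 = 31.0 mm
L_eff = 3000.0 mm
Slenderness ratio = L / r = 3000.0 / 31.0 = 96.77 (dimensionless)

96.77 (dimensionless)


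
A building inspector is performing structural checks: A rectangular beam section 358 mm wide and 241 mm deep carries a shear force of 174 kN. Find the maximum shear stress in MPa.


A = b * h = 358 * 241 = 86278 mm^2
V = 174 kN = 174000.0 N
tau_max = 1.5 * V / A = 1.5 * 174000.0 / 86278
= 3.0251 MPa

3.0251 MPa


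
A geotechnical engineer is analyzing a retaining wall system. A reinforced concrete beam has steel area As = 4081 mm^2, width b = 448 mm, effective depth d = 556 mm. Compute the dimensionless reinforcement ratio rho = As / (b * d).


rho = As / (b * d)
= 4081 / (448 * 556)
= 4081 / 249088
= 0.016384 (dimensionless)

0.016384 (dimensionless)


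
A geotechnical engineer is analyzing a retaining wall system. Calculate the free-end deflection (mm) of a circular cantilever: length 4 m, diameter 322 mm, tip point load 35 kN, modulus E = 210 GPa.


I = pi * d^4 / 64 = pi * 322^4 / 64 = 527707644.47 mm^4
L = 4000.0 mm, P = 35000.0 N, E = 210000.0 MPa
delta = P * L^3 / (3 * E * I)
= 35000.0 * 4000.0^3 / (3 * 210000.0 * 527707644.47)
= 6.7377 mm

6.7377 mm


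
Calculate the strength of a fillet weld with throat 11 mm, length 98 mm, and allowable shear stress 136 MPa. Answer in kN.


Strength = throat * length * allowable stress
= 11 * 98 * 136 N
= 146608 N
= 146.61 kN

146.61 kN


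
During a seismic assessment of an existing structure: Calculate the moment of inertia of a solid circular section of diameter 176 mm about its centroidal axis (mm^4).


r = d / 2 = 176 / 2 = 88.0 mm
I = pi * r^4 / 4 = pi * 88.0^4 / 4
= 47099963.43 mm^4

47099963.43 mm^4


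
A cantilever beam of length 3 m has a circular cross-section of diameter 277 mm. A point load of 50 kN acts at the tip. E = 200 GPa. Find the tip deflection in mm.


I = pi * d^4 / 64 = pi * 277^4 / 64 = 288994099.02 mm^4
L = 3000.0 mm, P = 50000.0 N, E = 200000.0 MPa
delta = P * L^3 / (3 * E * I)
= 50000.0 * 3000.0^3 / (3 * 200000.0 * 288994099.02)
= 7.7856 mm

7.7856 mm


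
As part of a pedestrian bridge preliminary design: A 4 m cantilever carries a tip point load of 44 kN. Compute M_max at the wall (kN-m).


For a cantilever with a point load at the free end:
M_max = P * L = 44 * 4 = 176 kN-m

176 kN-m


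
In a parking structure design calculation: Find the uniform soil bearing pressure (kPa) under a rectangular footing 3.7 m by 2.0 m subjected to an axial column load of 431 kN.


A = 3.7 * 2.0 = 7.4 m^2
q = P / A = 431 / 7.4
= 58.2432 kPa

58.2432 kPa


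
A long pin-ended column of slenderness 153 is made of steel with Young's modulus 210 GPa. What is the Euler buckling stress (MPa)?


sigma_cr = pi^2 * E / lambda^2
= 9.8696 * 210000.0 / 153^2
= 9.8696 * 210000.0 / 23409
= 88.5393 MPa

88.5393 MPa


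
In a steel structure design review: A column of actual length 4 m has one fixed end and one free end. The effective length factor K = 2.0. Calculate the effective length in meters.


L_eff = K * L
= 2.0 * 4
= 8.0 m

8.0 m


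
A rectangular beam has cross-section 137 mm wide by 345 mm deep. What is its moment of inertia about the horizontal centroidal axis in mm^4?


I = b * h^3 / 12
= 137 * 345^3 / 12
= 137 * 41063625 / 12
= 468809718.75 mm^4

468809718.75 mm^4


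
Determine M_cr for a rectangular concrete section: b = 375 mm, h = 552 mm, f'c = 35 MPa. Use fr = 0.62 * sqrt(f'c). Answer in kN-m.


fr = 0.62 * sqrt(35) = 0.62 * 5.9161 = 3.668 MPa
I = 375 * 552^3 / 12 = 5256144000.0 mm^4
y_t = 276.0 mm
M_cr = fr * I / y_t = 3.668 * 5256144000.0 / 276.0 N-mm
= 69.8528 kN-m

69.8528 kN-m


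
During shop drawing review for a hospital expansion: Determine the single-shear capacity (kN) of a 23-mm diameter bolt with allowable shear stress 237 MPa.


A = pi * d^2 / 4 = pi * 23^2 / 4 = 415.4756 mm^2
V = f_v * A / 1000 = 237 * 415.4756 / 1000
= 98.4677 kN

98.4677 kN


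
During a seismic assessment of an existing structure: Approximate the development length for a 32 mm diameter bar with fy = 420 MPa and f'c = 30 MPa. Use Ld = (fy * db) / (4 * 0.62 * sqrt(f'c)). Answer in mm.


Ld = (fy * db) / (4 * 0.62 * sqrt(f'c))
= (420 * 32) / (4 * 0.62 * sqrt(30))
= 13440 / 13.5835
= 989.43 mm

989.43 mm


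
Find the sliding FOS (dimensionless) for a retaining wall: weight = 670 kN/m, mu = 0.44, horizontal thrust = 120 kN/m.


Resisting force = mu * W = 0.44 * 670 = 294.8 kN/m
FOS = Resisting / Driving = 294.8 / 120
= 2.4567 (dimensionless)

2.4567 (dimensionless)


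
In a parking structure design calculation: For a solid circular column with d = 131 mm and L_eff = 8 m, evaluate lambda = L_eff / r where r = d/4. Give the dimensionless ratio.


Radius of gyration r = d / 4 = 131 / 4 = 32.75 mm
L_eff = 8000.0 mm
Slenderness ratio = L / r = 8000.0 / 32.75 = 244.27 (dimensionless)

244.27 (dimensionless)


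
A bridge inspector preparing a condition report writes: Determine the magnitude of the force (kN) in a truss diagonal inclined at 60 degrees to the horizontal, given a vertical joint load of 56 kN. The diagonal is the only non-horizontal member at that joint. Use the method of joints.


At the joint, only the diagonal has a vertical component, so vertical equilibrium gives:
F * sin(60) = 56
F = 56 / sin(60)
= 56 / 0.866025
= 64.66 kN

64.66 kN


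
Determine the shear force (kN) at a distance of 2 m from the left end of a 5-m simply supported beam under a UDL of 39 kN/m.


R_A = w * L / 2 = 39 * 5 / 2 = 97.5 kN
V(x) = R_A - w * x = 97.5 - 39 * 2
= 19.5 kN

19.5 kN


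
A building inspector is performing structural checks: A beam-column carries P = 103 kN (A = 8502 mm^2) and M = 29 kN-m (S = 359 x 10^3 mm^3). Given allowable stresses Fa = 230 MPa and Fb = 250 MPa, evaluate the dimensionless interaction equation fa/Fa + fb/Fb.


f_a = P / A = 103000.0 / 8502 = 12.1148 MPa
f_b = M / S = 29000000.0 / 359000.0 = 80.7799 MPa
Ratio = f_a / Fa + f_b / Fb
= 12.1148 / 230 + 80.7799 / 250
= 0.3758 (dimensionless)

0.3758 (dimensionless)


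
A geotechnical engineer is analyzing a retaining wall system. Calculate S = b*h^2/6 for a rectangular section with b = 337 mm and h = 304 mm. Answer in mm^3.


S = b * h^2 / 6
= 337 * 304^2 / 6
= 337 * 92416 / 6
= 5190698.67 mm^3

5190698.67 mm^3


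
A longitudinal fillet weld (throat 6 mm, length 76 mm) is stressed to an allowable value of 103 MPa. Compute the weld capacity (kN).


Strength = throat * length * allowable stress
= 6 * 76 * 103 N
= 46968 N
= 46.97 kN

46.97 kN


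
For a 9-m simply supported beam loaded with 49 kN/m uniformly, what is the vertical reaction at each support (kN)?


Total load = w * L = 49 * 9 = 441 kN
By symmetry, each reaction R = total / 2 = 441 / 2 = 220.5 kN

220.5 kN


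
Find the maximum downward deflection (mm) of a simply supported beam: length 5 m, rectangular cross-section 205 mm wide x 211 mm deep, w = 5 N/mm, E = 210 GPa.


I = 205 * 211^3 / 12 = 160479654.58 mm^4
L = 5000.0 mm, w = 5 N/mm, E = 210000.0 MPa
delta = 5 * w * L^4 / (384 * E * I)
= 5 * 5 * 5000.0^4 / (384 * 210000.0 * 160479654.58)
= 1.2074 mm

1.2074 mm


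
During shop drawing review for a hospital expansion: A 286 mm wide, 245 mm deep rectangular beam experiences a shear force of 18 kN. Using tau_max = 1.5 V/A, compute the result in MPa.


A = b * h = 286 * 245 = 70070 mm^2
V = 18 kN = 18000.0 N
tau_max = 1.5 * V / A = 1.5 * 18000.0 / 70070
= 0.3853 MPa

0.3853 MPa


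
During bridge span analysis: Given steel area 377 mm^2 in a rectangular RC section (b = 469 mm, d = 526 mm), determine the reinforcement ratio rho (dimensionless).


rho = As / (b * d)
= 377 / (469 * 526)
= 377 / 246694
= 0.001528 (dimensionless)

0.001528 (dimensionless)


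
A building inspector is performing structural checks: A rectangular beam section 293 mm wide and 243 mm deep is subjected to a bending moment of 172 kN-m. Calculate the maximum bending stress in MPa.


I = b * h^3 / 12 = 293 * 243^3 / 12 = 350352479.25 mm^4
y = h / 2 = 243 / 2 = 121.5 mm
M = 172 kN-m = 172000000.0 N-mm
sigma = M * y / I = 172000000.0 * 121.5 / 350352479.25
= 59.65 MPa

59.65 MPa


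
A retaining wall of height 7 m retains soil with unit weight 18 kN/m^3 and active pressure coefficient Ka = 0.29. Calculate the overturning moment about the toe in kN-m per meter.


Pa = 0.5 * Ka * gamma * H^2
= 0.5 * 0.29 * 18 * 7^2
= 127.89 kN/m
Arm = H / 3 = 7 / 3 = 2.3333 m
Mo = Pa * arm = Pa * H / 3 = 127.89 * 7 / 3 = 298.41 kN-m/m

298.41 kN-m/m


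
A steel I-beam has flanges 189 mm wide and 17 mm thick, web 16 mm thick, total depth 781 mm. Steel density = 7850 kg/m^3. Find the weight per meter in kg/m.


A_flanges = 2 * 189 * 17 = 6426 mm^2
A_web = (781 - 2 * 17) * 16 = 11952 mm^2
A_total = 6426 + 11952 = 18378 mm^2 = 0.018378 m^2
Weight = rho * A = 7850 * 0.018378 = 144.2673 kg/m

144.2673 kg/m


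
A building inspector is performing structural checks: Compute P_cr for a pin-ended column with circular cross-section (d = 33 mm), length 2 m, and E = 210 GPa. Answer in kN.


I = pi * d^4 / 64 = 58213.76 mm^4
L = 2000.0 mm
P_cr = pi^2 * E * I / L^2
= 9.8696 * 210000.0 * 58213.76 / 2000.0^2
= 30163.71 N = 30.1637 kN

30.1637 kN


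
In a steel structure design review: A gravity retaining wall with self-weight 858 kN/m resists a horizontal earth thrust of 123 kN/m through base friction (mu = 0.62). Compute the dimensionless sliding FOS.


Resisting force = mu * W = 0.62 * 858 = 531.96 kN/m
FOS = Resisting / Driving = 531.96 / 123
= 4.3249 (dimensionless)

4.3249 (dimensionless)


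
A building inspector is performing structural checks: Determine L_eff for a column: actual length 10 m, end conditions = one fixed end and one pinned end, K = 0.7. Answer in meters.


L_eff = K * L
= 0.7 * 10
= 7.0 m

7.0 m


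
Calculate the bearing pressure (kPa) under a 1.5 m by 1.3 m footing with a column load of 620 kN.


A = 1.5 * 1.3 = 1.95 m^2
q = P / A = 620 / 1.95
= 317.9487 kPa

317.9487 kPa


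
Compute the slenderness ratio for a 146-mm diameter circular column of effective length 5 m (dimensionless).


Radius of gyration r = d / 4 = 146 / 4 = 36.5 mm
L_eff = 5000.0 mm
Slenderness ratio = L / r = 5000.0 / 36.5 = 136.99 (dimensionless)

136.99 (dimensionless)


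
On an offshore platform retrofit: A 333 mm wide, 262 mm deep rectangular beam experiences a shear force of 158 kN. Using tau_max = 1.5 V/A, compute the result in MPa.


A = b * h = 333 * 262 = 87246 mm^2
V = 158 kN = 158000.0 N
tau_max = 1.5 * V / A = 1.5 * 158000.0 / 87246
= 2.7165 MPa

2.7165 MPa


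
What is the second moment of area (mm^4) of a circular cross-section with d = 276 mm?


r = d / 2 = 276 / 2 = 138.0 mm
I = pi * r^4 / 4 = pi * 138.0^4 / 4
= 284843443.25 mm^4

284843443.25 mm^4


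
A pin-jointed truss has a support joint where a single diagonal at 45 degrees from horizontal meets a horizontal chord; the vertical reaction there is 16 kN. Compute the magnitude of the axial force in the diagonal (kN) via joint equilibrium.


At the joint, only the diagonal has a vertical component, so vertical equilibrium gives:
F * sin(45) = 16
F = 16 / sin(45)
= 16 / 0.707107
= 22.63 kN

22.63 kN


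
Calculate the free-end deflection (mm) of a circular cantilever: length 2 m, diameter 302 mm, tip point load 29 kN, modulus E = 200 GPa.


I = pi * d^4 / 64 = pi * 302^4 / 64 = 408317196.2 mm^4
L = 2000.0 mm, P = 29000.0 N, E = 200000.0 MPa
delta = P * L^3 / (3 * E * I)
= 29000.0 * 2000.0^3 / (3 * 200000.0 * 408317196.2)
= 0.947 mm

0.947 mm


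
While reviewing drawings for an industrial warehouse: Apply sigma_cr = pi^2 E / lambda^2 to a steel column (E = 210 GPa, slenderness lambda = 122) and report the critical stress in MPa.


sigma_cr = pi^2 * E / lambda^2
= 9.8696 * 210000.0 / 122^2
= 9.8696 * 210000.0 / 14884
= 139.2513 MPa

139.2513 MPa


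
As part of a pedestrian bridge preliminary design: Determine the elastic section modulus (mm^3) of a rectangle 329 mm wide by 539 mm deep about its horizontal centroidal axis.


S = b * h^2 / 6
= 329 * 539^2 / 6
= 329 * 290521 / 6
= 15930234.83 mm^3

15930234.83 mm^3


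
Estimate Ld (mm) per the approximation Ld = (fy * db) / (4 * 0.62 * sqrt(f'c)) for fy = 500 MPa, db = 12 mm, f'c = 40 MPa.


Ld = (fy * db) / (4 * 0.62 * sqrt(f'c))
= (500 * 12) / (4 * 0.62 * sqrt(40))
= 6000 / 15.6849
= 382.53 mm

382.53 mm


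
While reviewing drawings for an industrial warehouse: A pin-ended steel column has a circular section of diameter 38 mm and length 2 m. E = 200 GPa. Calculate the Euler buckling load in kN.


I = pi * d^4 / 64 = 102353.87 mm^4
L = 2000.0 mm
P_cr = pi^2 * E * I / L^2
= 9.8696 * 200000.0 * 102353.87 / 2000.0^2
= 50509.61 N = 50.5096 kN

50.5096 kN


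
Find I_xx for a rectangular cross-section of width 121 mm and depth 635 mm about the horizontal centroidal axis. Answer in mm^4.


I = b * h^3 / 12
= 121 * 635^3 / 12
= 121 * 256047875 / 12
= 2581816072.92 mm^4

2581816072.92 mm^4


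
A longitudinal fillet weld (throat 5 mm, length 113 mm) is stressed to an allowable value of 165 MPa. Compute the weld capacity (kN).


Strength = throat * length * allowable stress
= 5 * 113 * 165 N
= 93225 N
= 93.22 kN

93.22 kN


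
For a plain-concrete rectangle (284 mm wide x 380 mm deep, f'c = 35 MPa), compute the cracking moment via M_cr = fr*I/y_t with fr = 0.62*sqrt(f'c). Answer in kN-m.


fr = 0.62 * sqrt(35) = 0.62 * 5.9161 = 3.668 MPa
I = 284 * 380^3 / 12 = 1298637333.33 mm^4
y_t = 190.0 mm
M_cr = fr * I / y_t = 3.668 * 1298637333.33 / 190.0 N-mm
= 25.0703 kN-m

25.0703 kN-m


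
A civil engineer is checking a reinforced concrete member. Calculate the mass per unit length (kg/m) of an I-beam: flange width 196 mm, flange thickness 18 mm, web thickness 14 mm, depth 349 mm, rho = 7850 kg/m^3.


A_flanges = 2 * 196 * 18 = 7056 mm^2
A_web = (349 - 2 * 18) * 14 = 4382 mm^2
A_total = 7056 + 4382 = 11438 mm^2 = 0.011438 m^2
Weight = rho * A = 7850 * 0.011438 = 89.7883 kg/m

89.7883 kg/m


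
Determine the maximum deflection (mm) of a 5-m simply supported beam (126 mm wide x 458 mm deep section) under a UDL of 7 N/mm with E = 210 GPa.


I = 126 * 458^3 / 12 = 1008755076.0 mm^4
L = 5000.0 mm, w = 7 N/mm, E = 210000.0 MPa
delta = 5 * w * L^4 / (384 * E * I)
= 5 * 7 * 5000.0^4 / (384 * 210000.0 * 1008755076.0)
= 0.2689 mm

0.2689 mm


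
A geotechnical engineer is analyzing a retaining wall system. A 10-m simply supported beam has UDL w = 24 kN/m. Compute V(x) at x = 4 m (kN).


R_A = w * L / 2 = 24 * 10 / 2 = 120.0 kN
V(x) = R_A - w * x = 120.0 - 24 * 4
= 24.0 kN

24.0 kN


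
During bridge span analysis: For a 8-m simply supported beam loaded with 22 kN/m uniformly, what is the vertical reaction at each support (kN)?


Total load = w * L = 22 * 8 = 176 kN
By symmetry, each reaction R = total / 2 = 176 / 2 = 88.0 kN

88.0 kN


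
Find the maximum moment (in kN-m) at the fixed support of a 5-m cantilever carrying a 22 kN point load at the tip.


For a cantilever with a point load at the free end:
M_max = P * L = 22 * 5 = 110 kN-m

110 kN-m


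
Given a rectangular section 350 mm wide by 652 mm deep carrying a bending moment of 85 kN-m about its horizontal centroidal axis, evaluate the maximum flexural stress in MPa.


I = b * h^3 / 12 = 350 * 652^3 / 12 = 8084061066.67 mm^4
y = h / 2 = 652 / 2 = 326.0 mm
M = 85 kN-m = 85000000.0 N-mm
sigma = M * y / I = 85000000.0 * 326.0 / 8084061066.67
= 3.43 MPa

3.43 MPa


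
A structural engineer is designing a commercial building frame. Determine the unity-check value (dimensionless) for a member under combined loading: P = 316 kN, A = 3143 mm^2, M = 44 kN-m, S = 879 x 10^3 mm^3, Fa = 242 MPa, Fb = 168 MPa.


f_a = P / A = 316000.0 / 3143 = 100.5409 MPa
f_b = M / S = 44000000.0 / 879000.0 = 50.0569 MPa
Ratio = f_a / Fa + f_b / Fb
= 100.5409 / 242 + 50.0569 / 168
= 0.7134 (dimensionless)

0.7134 (dimensionless)


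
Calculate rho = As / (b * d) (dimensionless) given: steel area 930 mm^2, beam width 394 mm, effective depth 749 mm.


rho = As / (b * d)
= 930 / (394 * 749)
= 930 / 295106
= 0.003151 (dimensionless)

0.003151 (dimensionless)


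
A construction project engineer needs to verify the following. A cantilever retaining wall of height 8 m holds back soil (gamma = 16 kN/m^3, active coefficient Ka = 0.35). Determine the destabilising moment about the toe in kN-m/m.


Pa = 0.5 * Ka * gamma * H^2
= 0.5 * 0.35 * 16 * 8^2
= 179.2 kN/m
Arm = H / 3 = 8 / 3 = 2.6667 m
Mo = Pa * arm = Pa * H / 3 = 179.2 * 8 / 3 = 477.8667 kN-m/m

477.8667 kN-m/m


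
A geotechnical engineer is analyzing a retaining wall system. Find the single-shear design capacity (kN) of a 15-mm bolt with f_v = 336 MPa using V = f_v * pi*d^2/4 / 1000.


A = pi * d^2 / 4 = pi * 15^2 / 4 = 176.7146 mm^2
V = f_v * A / 1000 = 336 * 176.7146 / 1000
= 59.3761 kN

59.3761 kN


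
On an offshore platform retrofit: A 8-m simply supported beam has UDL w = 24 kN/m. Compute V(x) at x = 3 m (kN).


R_A = w * L / 2 = 24 * 8 / 2 = 96.0 kN
V(x) = R_A - w * x = 96.0 - 24 * 3
= 24.0 kN

24.0 kN


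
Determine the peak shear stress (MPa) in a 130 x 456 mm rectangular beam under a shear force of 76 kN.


A = b * h = 130 * 456 = 59280 mm^2
V = 76 kN = 76000.0 N
tau_max = 1.5 * V / A = 1.5 * 76000.0 / 59280
= 1.9231 MPa

1.9231 MPa


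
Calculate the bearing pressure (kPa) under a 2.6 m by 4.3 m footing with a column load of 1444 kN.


A = 2.6 * 4.3 = 11.18 m^2
q = P / A = 1444 / 11.18
= 129.1592 kPa

129.1592 kPa


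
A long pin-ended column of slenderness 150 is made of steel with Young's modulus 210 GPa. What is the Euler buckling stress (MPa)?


sigma_cr = pi^2 * E / lambda^2
= 9.8696 * 210000.0 / 150^2
= 9.8696 * 210000.0 / 22500
= 92.1163 MPa

92.1163 MPa


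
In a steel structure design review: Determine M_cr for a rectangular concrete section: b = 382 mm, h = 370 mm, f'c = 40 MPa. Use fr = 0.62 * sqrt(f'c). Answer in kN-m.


fr = 0.62 * sqrt(40) = 0.62 * 6.3246 = 3.9212 MPa
I = 382 * 370^3 / 12 = 1612453833.33 mm^4
y_t = 185.0 mm
M_cr = fr * I / y_t = 3.9212 * 1612453833.33 / 185.0 N-mm
= 34.1773 kN-m

34.1773 kN-m


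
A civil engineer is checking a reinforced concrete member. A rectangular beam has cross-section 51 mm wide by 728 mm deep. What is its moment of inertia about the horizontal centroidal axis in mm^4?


I = b * h^3 / 12
= 51 * 728^3 / 12
= 51 * 385828352 / 12
= 1639770496.0 mm^4

1639770496.0 mm^4


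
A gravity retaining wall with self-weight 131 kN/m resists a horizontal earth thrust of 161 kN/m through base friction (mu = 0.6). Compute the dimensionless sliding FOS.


Resisting force = mu * W = 0.6 * 131 = 78.6 kN/m
FOS = Resisting / Driving = 78.6 / 161
= 0.4882 (dimensionless)

0.4882 (dimensionless)


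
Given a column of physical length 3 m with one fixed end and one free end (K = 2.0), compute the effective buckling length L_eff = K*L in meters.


L_eff = K * L
= 2.0 * 3
= 6.0 m

6.0 m


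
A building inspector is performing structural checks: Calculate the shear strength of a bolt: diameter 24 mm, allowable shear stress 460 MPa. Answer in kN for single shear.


A = pi * d^2 / 4 = pi * 24^2 / 4 = 452.3893 mm^2
V = f_v * A / 1000 = 460 * 452.3893 / 1000
= 208.0991 kN

208.0991 kN


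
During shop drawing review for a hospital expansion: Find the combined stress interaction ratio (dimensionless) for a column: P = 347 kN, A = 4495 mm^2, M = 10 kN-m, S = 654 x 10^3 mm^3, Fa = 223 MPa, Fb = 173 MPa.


f_a = P / A = 347000.0 / 4495 = 77.1969 MPa
f_b = M / S = 10000000.0 / 654000.0 = 15.2905 MPa
Ratio = f_a / Fa + f_b / Fb
= 77.1969 / 223 + 15.2905 / 173
= 0.4346 (dimensionless)

0.4346 (dimensionless)


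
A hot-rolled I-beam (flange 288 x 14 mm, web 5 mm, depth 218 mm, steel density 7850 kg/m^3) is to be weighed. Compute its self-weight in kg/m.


A_flanges = 2 * 288 * 14 = 8064 mm^2
A_web = (218 - 2 * 14) * 5 = 950 mm^2
A_total = 8064 + 950 = 9014 mm^2 = 0.009014 m^2
Weight = rho * A = 7850 * 0.009014 = 70.7599 kg/m

70.7599 kg/m


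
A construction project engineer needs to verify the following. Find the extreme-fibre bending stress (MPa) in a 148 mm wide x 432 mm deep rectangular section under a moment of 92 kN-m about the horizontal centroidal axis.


I = b * h^3 / 12 = 148 * 432^3 / 12 = 994332672.0 mm^4
y = h / 2 = 432 / 2 = 216.0 mm
M = 92 kN-m = 92000000.0 N-mm
sigma = M * y / I = 92000000.0 * 216.0 / 994332672.0
= 19.99 MPa

19.99 MPa


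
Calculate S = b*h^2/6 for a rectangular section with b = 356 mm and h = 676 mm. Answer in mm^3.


S = b * h^2 / 6
= 356 * 676^2 / 6
= 356 * 456976 / 6
= 27113909.33 mm^3

27113909.33 mm^3


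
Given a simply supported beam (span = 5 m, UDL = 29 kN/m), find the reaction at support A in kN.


Total load = w * L = 29 * 5 = 145 kN
By symmetry, each reaction R = total / 2 = 145 / 2 = 72.5 kN

72.5 kN


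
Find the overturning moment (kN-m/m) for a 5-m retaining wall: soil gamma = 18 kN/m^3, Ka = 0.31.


Pa = 0.5 * Ka * gamma * H^2
= 0.5 * 0.31 * 18 * 5^2
= 69.75 kN/m
Arm = H / 3 = 5 / 3 = 1.6667 m
Mo = Pa * arm = Pa * H / 3 = 69.75 * 5 / 3 = 116.25 kN-m/m

116.25 kN-m/m


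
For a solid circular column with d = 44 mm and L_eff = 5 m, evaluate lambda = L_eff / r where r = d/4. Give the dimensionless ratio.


Radius of gyration r = d / 4 = 44 / 4 = 11.0 mm
L_eff = 5000.0 mm
Slenderness ratio = L / r = 5000.0 / 11.0 = 454.55 (dimensionless)

454.55 (dimensionless)


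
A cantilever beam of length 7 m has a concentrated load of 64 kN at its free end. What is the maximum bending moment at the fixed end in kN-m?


For a cantilever with a point load at the free end:
M_max = P * L = 64 * 7 = 448 kN-m

448 kN-m


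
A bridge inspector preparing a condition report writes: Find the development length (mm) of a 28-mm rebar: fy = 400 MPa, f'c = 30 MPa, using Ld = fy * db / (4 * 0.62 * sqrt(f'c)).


Ld = (fy * db) / (4 * 0.62 * sqrt(f'c))
= (400 * 28) / (4 * 0.62 * sqrt(30))
= 11200 / 13.5835
= 824.53 mm

824.53 mm


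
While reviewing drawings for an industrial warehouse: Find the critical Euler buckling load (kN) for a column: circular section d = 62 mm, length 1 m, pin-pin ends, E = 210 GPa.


I = pi * d^4 / 64 = 725331.7 mm^4
L = 1000.0 mm
P_cr = pi^2 * E * I / L^2
= 9.8696 * 210000.0 * 725331.7 / 1000.0^2
= 1503334.75 N = 1503.3348 kN

1503.3348 kN


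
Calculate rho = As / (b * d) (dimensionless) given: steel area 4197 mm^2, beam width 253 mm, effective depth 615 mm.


rho = As / (b * d)
= 4197 / (253 * 615)
= 4197 / 155595
= 0.026974 (dimensionless)

0.026974 (dimensionless)


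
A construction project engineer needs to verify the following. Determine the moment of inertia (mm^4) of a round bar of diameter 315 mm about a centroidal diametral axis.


r = d / 2 = 315 / 2 = 157.5 mm
I = pi * r^4 / 4 = pi * 157.5^4 / 4
= 483294790.53 mm^4

483294790.53 mm^4


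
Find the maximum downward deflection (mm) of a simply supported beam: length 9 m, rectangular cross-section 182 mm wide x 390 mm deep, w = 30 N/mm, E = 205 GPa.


I = 182 * 390^3 / 12 = 899671500.0 mm^4
L = 9000.0 mm, w = 30 N/mm, E = 205000.0 MPa
delta = 5 * w * L^4 / (384 * E * I)
= 5 * 30 * 9000.0^4 / (384 * 205000.0 * 899671500.0)
= 13.8961 mm

13.8961 mm


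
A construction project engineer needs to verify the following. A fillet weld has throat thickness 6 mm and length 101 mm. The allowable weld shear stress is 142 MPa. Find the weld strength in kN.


Strength = throat * length * allowable stress
= 6 * 101 * 142 N
= 86052 N
= 86.05 kN

86.05 kN


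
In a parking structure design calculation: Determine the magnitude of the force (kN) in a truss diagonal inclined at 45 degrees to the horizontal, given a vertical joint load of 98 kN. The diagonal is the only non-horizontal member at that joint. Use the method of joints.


At the joint, only the diagonal has a vertical component, so vertical equilibrium gives:
F * sin(45) = 98
F = 98 / sin(45)
= 98 / 0.707107
= 138.59 kN

138.59 kN


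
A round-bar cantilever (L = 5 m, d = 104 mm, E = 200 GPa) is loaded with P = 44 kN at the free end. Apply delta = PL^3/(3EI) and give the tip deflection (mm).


I = pi * d^4 / 64 = pi * 104^4 / 64 = 5742529.78 mm^4
L = 5000.0 mm, P = 44000.0 N, E = 200000.0 MPa
delta = P * L^3 / (3 * E * I)
= 44000.0 * 5000.0^3 / (3 * 200000.0 * 5742529.78)
= 1596.2767 mm

1596.2767 mm


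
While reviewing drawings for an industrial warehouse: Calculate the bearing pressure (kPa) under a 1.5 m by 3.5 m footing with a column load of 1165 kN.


A = 1.5 * 3.5 = 5.25 m^2
q = P / A = 1165 / 5.25
= 221.9048 kPa

221.9048 kPa


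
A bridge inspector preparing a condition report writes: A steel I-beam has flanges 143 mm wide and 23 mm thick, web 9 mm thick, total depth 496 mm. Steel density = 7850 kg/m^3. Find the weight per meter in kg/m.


A_flanges = 2 * 143 * 23 = 6578 mm^2
A_web = (496 - 2 * 23) * 9 = 4050 mm^2
A_total = 6578 + 4050 = 10628 mm^2 = 0.010628 m^2
Weight = rho * A = 7850 * 0.010628 = 83.4298 kg/m

83.4298 kg/m


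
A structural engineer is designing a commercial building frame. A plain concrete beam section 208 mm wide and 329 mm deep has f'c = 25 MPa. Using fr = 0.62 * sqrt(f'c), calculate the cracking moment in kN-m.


fr = 0.62 * sqrt(25) = 0.62 * 5.0 = 3.1 MPa
I = 208 * 329^3 / 12 = 617262342.67 mm^4
y_t = 164.5 mm
M_cr = fr * I / y_t = 3.1 * 617262342.67 / 164.5 N-mm
= 11.6323 kN-m

11.6323 kN-m


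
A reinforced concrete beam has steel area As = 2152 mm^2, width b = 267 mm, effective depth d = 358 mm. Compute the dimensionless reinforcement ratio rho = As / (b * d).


rho = As / (b * d)
= 2152 / (267 * 358)
= 2152 / 95586
= 0.022514 (dimensionless)

0.022514 (dimensionless)


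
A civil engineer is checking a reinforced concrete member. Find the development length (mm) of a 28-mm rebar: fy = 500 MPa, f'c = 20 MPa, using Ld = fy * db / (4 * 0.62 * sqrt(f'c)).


Ld = (fy * db) / (4 * 0.62 * sqrt(f'c))
= (500 * 28) / (4 * 0.62 * sqrt(20))
= 14000 / 11.0909
= 1262.3 mm

1262.3 mm


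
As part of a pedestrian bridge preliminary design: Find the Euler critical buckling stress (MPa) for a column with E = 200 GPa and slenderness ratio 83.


sigma_cr = pi^2 * E / lambda^2
= 9.8696 * 200000.0 / 83^2
= 9.8696 * 200000.0 / 6889
= 286.5323 MPa

286.5323 MPa


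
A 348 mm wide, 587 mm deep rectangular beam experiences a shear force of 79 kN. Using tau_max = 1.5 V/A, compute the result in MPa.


A = b * h = 348 * 587 = 204276 mm^2
V = 79 kN = 79000.0 N
tau_max = 1.5 * V / A = 1.5 * 79000.0 / 204276
= 0.5801 MPa

0.5801 MPa


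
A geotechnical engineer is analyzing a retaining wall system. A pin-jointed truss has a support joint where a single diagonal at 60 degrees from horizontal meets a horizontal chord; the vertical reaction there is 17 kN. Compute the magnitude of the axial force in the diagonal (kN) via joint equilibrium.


At the joint, only the diagonal has a vertical component, so vertical equilibrium gives:
F * sin(60) = 17
F = 17 / sin(60)
= 17 / 0.866025
= 19.63 kN

19.63 kN


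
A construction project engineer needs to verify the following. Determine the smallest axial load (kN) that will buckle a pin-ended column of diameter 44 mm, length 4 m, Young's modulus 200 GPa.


I = pi * d^4 / 64 = 183984.23 mm^4
L = 4000.0 mm
P_cr = pi^2 * E * I / L^2
= 9.8696 * 200000.0 * 183984.23 / 4000.0^2
= 22698.14 N = 22.6981 kN

22.6981 kN


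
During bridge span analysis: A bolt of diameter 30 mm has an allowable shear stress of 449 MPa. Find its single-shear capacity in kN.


A = pi * d^2 / 4 = pi * 30^2 / 4 = 706.8583 mm^2
V = f_v * A / 1000 = 449 * 706.8583 / 1000
= 317.3794 kN

317.3794 kN


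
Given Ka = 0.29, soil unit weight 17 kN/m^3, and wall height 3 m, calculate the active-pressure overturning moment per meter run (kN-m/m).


Pa = 0.5 * Ka * gamma * H^2
= 0.5 * 0.29 * 17 * 3^2
= 22.185 kN/m
Arm = H / 3 = 3 / 3 = 1.0 m
Mo = Pa * arm = Pa * H / 3 = 22.185 * 3 / 3 = 22.185 kN-m/m

22.185 kN-m/m


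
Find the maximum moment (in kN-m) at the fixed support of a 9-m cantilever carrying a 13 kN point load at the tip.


For a cantilever with a point load at the free end:
M_max = P * L = 13 * 9 = 117 kN-m

117 kN-m


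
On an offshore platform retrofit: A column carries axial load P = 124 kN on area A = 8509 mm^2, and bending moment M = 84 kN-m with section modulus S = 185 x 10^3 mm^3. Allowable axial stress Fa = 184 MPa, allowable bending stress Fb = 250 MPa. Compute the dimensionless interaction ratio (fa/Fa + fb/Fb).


f_a = P / A = 124000.0 / 8509 = 14.5728 MPa
f_b = M / S = 84000000.0 / 185000.0 = 454.0541 MPa
Ratio = f_a / Fa + f_b / Fb
= 14.5728 / 184 + 454.0541 / 250
= 1.8954 (dimensionless)

1.8954 (dimensionless)


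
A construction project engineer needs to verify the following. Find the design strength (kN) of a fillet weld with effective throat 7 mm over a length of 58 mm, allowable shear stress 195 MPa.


Strength = throat * length * allowable stress
= 7 * 58 * 195 N
= 79170 N
= 79.17 kN

79.17 kN


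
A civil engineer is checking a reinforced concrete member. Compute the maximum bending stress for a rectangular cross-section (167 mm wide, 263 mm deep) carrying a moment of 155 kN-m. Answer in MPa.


I = b * h^3 / 12 = 167 * 263^3 / 12 = 253164304.08 mm^4
y = h / 2 = 263 / 2 = 131.5 mm
M = 155 kN-m = 155000000.0 N-mm
sigma = M * y / I = 155000000.0 * 131.5 / 253164304.08
= 80.51 MPa

80.51 MPa


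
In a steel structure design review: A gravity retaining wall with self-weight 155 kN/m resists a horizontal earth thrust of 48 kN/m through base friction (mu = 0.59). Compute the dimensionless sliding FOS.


Resisting force = mu * W = 0.59 * 155 = 91.45 kN/m
FOS = Resisting / Driving = 91.45 / 48
= 1.9052 (dimensionless)

1.9052 (dimensionless)


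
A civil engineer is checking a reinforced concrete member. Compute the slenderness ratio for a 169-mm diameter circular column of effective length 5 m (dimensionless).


Radius of gyration r = d / 4 = 169 / 4 = 42.25 mm
L_eff = 5000.0 mm
Slenderness ratio = L / r = 5000.0 / 42.25 = 118.34 (dimensionless)

118.34 (dimensionless)


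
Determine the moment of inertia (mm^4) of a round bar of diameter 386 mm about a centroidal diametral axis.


r = d / 2 = 386 / 2 = 193.0 mm
I = pi * r^4 / 4 = pi * 193.0^4 / 4
= 1089730527.72 mm^4

1089730527.72 mm^4


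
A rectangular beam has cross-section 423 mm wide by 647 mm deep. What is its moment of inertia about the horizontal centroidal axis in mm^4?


I = b * h^3 / 12
= 423 * 647^3 / 12
= 423 * 270840023 / 12
= 9547110810.75 mm^4

9547110810.75 mm^4


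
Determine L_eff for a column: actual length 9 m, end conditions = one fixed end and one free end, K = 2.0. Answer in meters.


L_eff = K * L
= 2.0 * 9
= 18.0 m

18.0 m


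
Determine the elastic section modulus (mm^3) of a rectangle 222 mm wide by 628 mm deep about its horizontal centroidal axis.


S = b * h^2 / 6
= 222 * 628^2 / 6
= 222 * 394384 / 6
= 14592208.0 mm^3

14592208.0 mm^3


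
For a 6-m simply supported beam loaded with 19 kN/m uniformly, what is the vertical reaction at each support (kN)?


Total load = w * L = 19 * 6 = 114 kN
By symmetry, each reaction R = total / 2 = 114 / 2 = 57.0 kN

57.0 kN


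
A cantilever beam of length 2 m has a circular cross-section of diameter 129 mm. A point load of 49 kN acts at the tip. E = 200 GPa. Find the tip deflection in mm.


I = pi * d^4 / 64 = pi * 129^4 / 64 = 13593420.13 mm^4
L = 2000.0 mm, P = 49000.0 N, E = 200000.0 MPa
delta = P * L^3 / (3 * E * I)
= 49000.0 * 2000.0^3 / (3 * 200000.0 * 13593420.13)
= 48.0625 mm

48.0625 mm


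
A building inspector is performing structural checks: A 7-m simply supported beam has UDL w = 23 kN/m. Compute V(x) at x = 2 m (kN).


R_A = w * L / 2 = 23 * 7 / 2 = 80.5 kN
V(x) = R_A - w * x = 80.5 - 23 * 2
= 34.5 kN

34.5 kN


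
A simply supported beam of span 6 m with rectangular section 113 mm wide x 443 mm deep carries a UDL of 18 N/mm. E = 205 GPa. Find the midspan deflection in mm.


I = 113 * 443^3 / 12 = 818669057.58 mm^4
L = 6000.0 mm, w = 18 N/mm, E = 205000.0 MPa
delta = 5 * w * L^4 / (384 * E * I)
= 5 * 18 * 6000.0^4 / (384 * 205000.0 * 818669057.58)
= 1.8099 mm

1.8099 mm


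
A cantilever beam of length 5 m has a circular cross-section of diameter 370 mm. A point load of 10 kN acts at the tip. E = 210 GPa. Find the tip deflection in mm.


I = pi * d^4 / 64 = pi * 370^4 / 64 = 919976629.57 mm^4
L = 5000.0 mm, P = 10000.0 N, E = 210000.0 MPa
delta = P * L^3 / (3 * E * I)
= 10000.0 * 5000.0^3 / (3 * 210000.0 * 919976629.57)
= 2.1567 mm

2.1567 mm


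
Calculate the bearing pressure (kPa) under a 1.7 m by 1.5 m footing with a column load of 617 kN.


A = 1.7 * 1.5 = 2.55 m^2
q = P / A = 617 / 2.55
= 241.9608 kPa

241.9608 kPa


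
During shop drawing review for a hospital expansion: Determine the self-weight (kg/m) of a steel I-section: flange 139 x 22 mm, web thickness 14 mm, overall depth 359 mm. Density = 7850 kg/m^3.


A_flanges = 2 * 139 * 22 = 6116 mm^2
A_web = (359 - 2 * 22) * 14 = 4410 mm^2
A_total = 6116 + 4410 = 10526 mm^2 = 0.010526 m^2
Weight = rho * A = 7850 * 0.010526 = 82.6291 kg/m

82.6291 kg/m


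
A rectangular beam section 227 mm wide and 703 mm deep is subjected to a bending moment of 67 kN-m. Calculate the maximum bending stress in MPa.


I = b * h^3 / 12 = 227 * 703^3 / 12 = 6572197202.42 mm^4
y = h / 2 = 703 / 2 = 351.5 mm
M = 67 kN-m = 67000000.0 N-mm
sigma = M * y / I = 67000000.0 * 351.5 / 6572197202.42
= 3.58 MPa

3.58 MPa


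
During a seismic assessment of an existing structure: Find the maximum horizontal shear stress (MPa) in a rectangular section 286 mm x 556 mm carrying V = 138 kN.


A = b * h = 286 * 556 = 159016 mm^2
V = 138 kN = 138000.0 N
tau_max = 1.5 * V / A = 1.5 * 138000.0 / 159016
= 1.3018 MPa

1.3018 MPa


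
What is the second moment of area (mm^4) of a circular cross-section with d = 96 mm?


r = d / 2 = 96 / 2 = 48.0 mm
I = pi * r^4 / 4 = pi * 48.0^4 / 4
= 4169220.18 mm^4

4169220.18 mm^4


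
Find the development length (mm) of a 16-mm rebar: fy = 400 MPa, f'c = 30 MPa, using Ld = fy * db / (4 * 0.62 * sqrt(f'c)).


Ld = (fy * db) / (4 * 0.62 * sqrt(f'c))
= (400 * 16) / (4 * 0.62 * sqrt(30))
= 6400 / 13.5835
= 471.16 mm

471.16 mm


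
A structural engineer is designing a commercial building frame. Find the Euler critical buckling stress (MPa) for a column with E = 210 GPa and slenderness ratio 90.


sigma_cr = pi^2 * E / lambda^2
= 9.8696 * 210000.0 / 90^2
= 9.8696 * 210000.0 / 8100
= 255.8786 MPa

255.8786 MPa


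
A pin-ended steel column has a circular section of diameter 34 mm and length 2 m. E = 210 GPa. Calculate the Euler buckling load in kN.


I = pi * d^4 / 64 = 65597.24 mm^4
L = 2000.0 mm
P_cr = pi^2 * E * I / L^2
= 9.8696 * 210000.0 * 65597.24 / 2000.0^2
= 33989.49 N = 33.9895 kN

33.9895 kN


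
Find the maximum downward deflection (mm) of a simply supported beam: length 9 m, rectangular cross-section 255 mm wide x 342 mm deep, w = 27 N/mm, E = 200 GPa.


I = 255 * 342^3 / 12 = 850035870.0 mm^4
L = 9000.0 mm, w = 27 N/mm, E = 200000.0 MPa
delta = 5 * w * L^4 / (384 * E * I)
= 5 * 27 * 9000.0^4 / (384 * 200000.0 * 850035870.0)
= 13.5677 mm

13.5677 mm


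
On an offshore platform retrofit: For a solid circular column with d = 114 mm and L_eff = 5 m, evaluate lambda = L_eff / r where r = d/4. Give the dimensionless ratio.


Radius of gyration r = d / 4 = 114 / 4 = 28.5 mm
L_eff = 5000.0 mm
Slenderness ratio = L / r = 5000.0 / 28.5 = 175.44 (dimensionless)

175.44 (dimensionless)
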